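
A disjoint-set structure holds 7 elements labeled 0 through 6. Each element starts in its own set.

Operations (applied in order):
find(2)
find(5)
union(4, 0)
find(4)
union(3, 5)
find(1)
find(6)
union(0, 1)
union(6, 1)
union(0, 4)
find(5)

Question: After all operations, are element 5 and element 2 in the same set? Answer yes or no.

Step 1: find(2) -> no change; set of 2 is {2}
Step 2: find(5) -> no change; set of 5 is {5}
Step 3: union(4, 0) -> merged; set of 4 now {0, 4}
Step 4: find(4) -> no change; set of 4 is {0, 4}
Step 5: union(3, 5) -> merged; set of 3 now {3, 5}
Step 6: find(1) -> no change; set of 1 is {1}
Step 7: find(6) -> no change; set of 6 is {6}
Step 8: union(0, 1) -> merged; set of 0 now {0, 1, 4}
Step 9: union(6, 1) -> merged; set of 6 now {0, 1, 4, 6}
Step 10: union(0, 4) -> already same set; set of 0 now {0, 1, 4, 6}
Step 11: find(5) -> no change; set of 5 is {3, 5}
Set of 5: {3, 5}; 2 is not a member.

Answer: no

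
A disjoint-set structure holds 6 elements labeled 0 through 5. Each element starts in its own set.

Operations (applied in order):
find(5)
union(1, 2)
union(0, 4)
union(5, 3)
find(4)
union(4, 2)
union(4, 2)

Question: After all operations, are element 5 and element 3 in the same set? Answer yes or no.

Answer: yes

Derivation:
Step 1: find(5) -> no change; set of 5 is {5}
Step 2: union(1, 2) -> merged; set of 1 now {1, 2}
Step 3: union(0, 4) -> merged; set of 0 now {0, 4}
Step 4: union(5, 3) -> merged; set of 5 now {3, 5}
Step 5: find(4) -> no change; set of 4 is {0, 4}
Step 6: union(4, 2) -> merged; set of 4 now {0, 1, 2, 4}
Step 7: union(4, 2) -> already same set; set of 4 now {0, 1, 2, 4}
Set of 5: {3, 5}; 3 is a member.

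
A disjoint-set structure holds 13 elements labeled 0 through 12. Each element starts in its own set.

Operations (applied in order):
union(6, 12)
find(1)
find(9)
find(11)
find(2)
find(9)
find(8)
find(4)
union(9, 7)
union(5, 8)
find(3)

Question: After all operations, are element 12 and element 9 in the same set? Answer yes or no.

Answer: no

Derivation:
Step 1: union(6, 12) -> merged; set of 6 now {6, 12}
Step 2: find(1) -> no change; set of 1 is {1}
Step 3: find(9) -> no change; set of 9 is {9}
Step 4: find(11) -> no change; set of 11 is {11}
Step 5: find(2) -> no change; set of 2 is {2}
Step 6: find(9) -> no change; set of 9 is {9}
Step 7: find(8) -> no change; set of 8 is {8}
Step 8: find(4) -> no change; set of 4 is {4}
Step 9: union(9, 7) -> merged; set of 9 now {7, 9}
Step 10: union(5, 8) -> merged; set of 5 now {5, 8}
Step 11: find(3) -> no change; set of 3 is {3}
Set of 12: {6, 12}; 9 is not a member.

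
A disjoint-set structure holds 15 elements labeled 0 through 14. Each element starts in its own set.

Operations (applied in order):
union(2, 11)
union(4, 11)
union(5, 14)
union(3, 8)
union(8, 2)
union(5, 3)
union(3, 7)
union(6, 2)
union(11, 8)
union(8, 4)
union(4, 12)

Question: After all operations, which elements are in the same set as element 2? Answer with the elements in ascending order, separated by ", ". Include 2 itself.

Step 1: union(2, 11) -> merged; set of 2 now {2, 11}
Step 2: union(4, 11) -> merged; set of 4 now {2, 4, 11}
Step 3: union(5, 14) -> merged; set of 5 now {5, 14}
Step 4: union(3, 8) -> merged; set of 3 now {3, 8}
Step 5: union(8, 2) -> merged; set of 8 now {2, 3, 4, 8, 11}
Step 6: union(5, 3) -> merged; set of 5 now {2, 3, 4, 5, 8, 11, 14}
Step 7: union(3, 7) -> merged; set of 3 now {2, 3, 4, 5, 7, 8, 11, 14}
Step 8: union(6, 2) -> merged; set of 6 now {2, 3, 4, 5, 6, 7, 8, 11, 14}
Step 9: union(11, 8) -> already same set; set of 11 now {2, 3, 4, 5, 6, 7, 8, 11, 14}
Step 10: union(8, 4) -> already same set; set of 8 now {2, 3, 4, 5, 6, 7, 8, 11, 14}
Step 11: union(4, 12) -> merged; set of 4 now {2, 3, 4, 5, 6, 7, 8, 11, 12, 14}
Component of 2: {2, 3, 4, 5, 6, 7, 8, 11, 12, 14}

Answer: 2, 3, 4, 5, 6, 7, 8, 11, 12, 14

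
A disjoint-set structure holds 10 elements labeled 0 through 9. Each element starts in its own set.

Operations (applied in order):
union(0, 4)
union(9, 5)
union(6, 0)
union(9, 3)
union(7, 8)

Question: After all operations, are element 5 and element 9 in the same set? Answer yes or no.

Step 1: union(0, 4) -> merged; set of 0 now {0, 4}
Step 2: union(9, 5) -> merged; set of 9 now {5, 9}
Step 3: union(6, 0) -> merged; set of 6 now {0, 4, 6}
Step 4: union(9, 3) -> merged; set of 9 now {3, 5, 9}
Step 5: union(7, 8) -> merged; set of 7 now {7, 8}
Set of 5: {3, 5, 9}; 9 is a member.

Answer: yes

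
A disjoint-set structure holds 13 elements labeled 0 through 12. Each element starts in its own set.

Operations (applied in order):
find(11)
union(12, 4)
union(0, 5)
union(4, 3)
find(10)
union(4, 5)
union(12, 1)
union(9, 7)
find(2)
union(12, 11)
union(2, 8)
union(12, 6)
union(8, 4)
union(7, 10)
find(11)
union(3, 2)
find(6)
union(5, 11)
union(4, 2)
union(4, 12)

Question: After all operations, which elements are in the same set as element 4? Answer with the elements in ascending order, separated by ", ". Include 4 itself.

Step 1: find(11) -> no change; set of 11 is {11}
Step 2: union(12, 4) -> merged; set of 12 now {4, 12}
Step 3: union(0, 5) -> merged; set of 0 now {0, 5}
Step 4: union(4, 3) -> merged; set of 4 now {3, 4, 12}
Step 5: find(10) -> no change; set of 10 is {10}
Step 6: union(4, 5) -> merged; set of 4 now {0, 3, 4, 5, 12}
Step 7: union(12, 1) -> merged; set of 12 now {0, 1, 3, 4, 5, 12}
Step 8: union(9, 7) -> merged; set of 9 now {7, 9}
Step 9: find(2) -> no change; set of 2 is {2}
Step 10: union(12, 11) -> merged; set of 12 now {0, 1, 3, 4, 5, 11, 12}
Step 11: union(2, 8) -> merged; set of 2 now {2, 8}
Step 12: union(12, 6) -> merged; set of 12 now {0, 1, 3, 4, 5, 6, 11, 12}
Step 13: union(8, 4) -> merged; set of 8 now {0, 1, 2, 3, 4, 5, 6, 8, 11, 12}
Step 14: union(7, 10) -> merged; set of 7 now {7, 9, 10}
Step 15: find(11) -> no change; set of 11 is {0, 1, 2, 3, 4, 5, 6, 8, 11, 12}
Step 16: union(3, 2) -> already same set; set of 3 now {0, 1, 2, 3, 4, 5, 6, 8, 11, 12}
Step 17: find(6) -> no change; set of 6 is {0, 1, 2, 3, 4, 5, 6, 8, 11, 12}
Step 18: union(5, 11) -> already same set; set of 5 now {0, 1, 2, 3, 4, 5, 6, 8, 11, 12}
Step 19: union(4, 2) -> already same set; set of 4 now {0, 1, 2, 3, 4, 5, 6, 8, 11, 12}
Step 20: union(4, 12) -> already same set; set of 4 now {0, 1, 2, 3, 4, 5, 6, 8, 11, 12}
Component of 4: {0, 1, 2, 3, 4, 5, 6, 8, 11, 12}

Answer: 0, 1, 2, 3, 4, 5, 6, 8, 11, 12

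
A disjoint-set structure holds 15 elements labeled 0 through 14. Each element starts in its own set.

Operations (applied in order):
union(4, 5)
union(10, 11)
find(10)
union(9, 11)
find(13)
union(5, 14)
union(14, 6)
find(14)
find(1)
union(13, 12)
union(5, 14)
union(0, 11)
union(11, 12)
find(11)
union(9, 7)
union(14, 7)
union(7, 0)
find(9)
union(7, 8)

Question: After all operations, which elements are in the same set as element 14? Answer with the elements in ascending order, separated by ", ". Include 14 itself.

Step 1: union(4, 5) -> merged; set of 4 now {4, 5}
Step 2: union(10, 11) -> merged; set of 10 now {10, 11}
Step 3: find(10) -> no change; set of 10 is {10, 11}
Step 4: union(9, 11) -> merged; set of 9 now {9, 10, 11}
Step 5: find(13) -> no change; set of 13 is {13}
Step 6: union(5, 14) -> merged; set of 5 now {4, 5, 14}
Step 7: union(14, 6) -> merged; set of 14 now {4, 5, 6, 14}
Step 8: find(14) -> no change; set of 14 is {4, 5, 6, 14}
Step 9: find(1) -> no change; set of 1 is {1}
Step 10: union(13, 12) -> merged; set of 13 now {12, 13}
Step 11: union(5, 14) -> already same set; set of 5 now {4, 5, 6, 14}
Step 12: union(0, 11) -> merged; set of 0 now {0, 9, 10, 11}
Step 13: union(11, 12) -> merged; set of 11 now {0, 9, 10, 11, 12, 13}
Step 14: find(11) -> no change; set of 11 is {0, 9, 10, 11, 12, 13}
Step 15: union(9, 7) -> merged; set of 9 now {0, 7, 9, 10, 11, 12, 13}
Step 16: union(14, 7) -> merged; set of 14 now {0, 4, 5, 6, 7, 9, 10, 11, 12, 13, 14}
Step 17: union(7, 0) -> already same set; set of 7 now {0, 4, 5, 6, 7, 9, 10, 11, 12, 13, 14}
Step 18: find(9) -> no change; set of 9 is {0, 4, 5, 6, 7, 9, 10, 11, 12, 13, 14}
Step 19: union(7, 8) -> merged; set of 7 now {0, 4, 5, 6, 7, 8, 9, 10, 11, 12, 13, 14}
Component of 14: {0, 4, 5, 6, 7, 8, 9, 10, 11, 12, 13, 14}

Answer: 0, 4, 5, 6, 7, 8, 9, 10, 11, 12, 13, 14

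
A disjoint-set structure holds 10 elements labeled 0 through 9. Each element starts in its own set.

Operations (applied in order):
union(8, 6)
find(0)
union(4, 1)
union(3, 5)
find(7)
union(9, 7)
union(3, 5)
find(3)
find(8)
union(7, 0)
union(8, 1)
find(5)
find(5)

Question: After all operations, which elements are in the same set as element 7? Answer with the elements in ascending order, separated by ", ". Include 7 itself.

Answer: 0, 7, 9

Derivation:
Step 1: union(8, 6) -> merged; set of 8 now {6, 8}
Step 2: find(0) -> no change; set of 0 is {0}
Step 3: union(4, 1) -> merged; set of 4 now {1, 4}
Step 4: union(3, 5) -> merged; set of 3 now {3, 5}
Step 5: find(7) -> no change; set of 7 is {7}
Step 6: union(9, 7) -> merged; set of 9 now {7, 9}
Step 7: union(3, 5) -> already same set; set of 3 now {3, 5}
Step 8: find(3) -> no change; set of 3 is {3, 5}
Step 9: find(8) -> no change; set of 8 is {6, 8}
Step 10: union(7, 0) -> merged; set of 7 now {0, 7, 9}
Step 11: union(8, 1) -> merged; set of 8 now {1, 4, 6, 8}
Step 12: find(5) -> no change; set of 5 is {3, 5}
Step 13: find(5) -> no change; set of 5 is {3, 5}
Component of 7: {0, 7, 9}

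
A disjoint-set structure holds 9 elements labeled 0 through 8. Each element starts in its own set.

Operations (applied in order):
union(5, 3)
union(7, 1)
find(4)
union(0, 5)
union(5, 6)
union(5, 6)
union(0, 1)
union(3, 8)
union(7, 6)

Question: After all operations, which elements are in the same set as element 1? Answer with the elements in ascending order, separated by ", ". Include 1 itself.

Answer: 0, 1, 3, 5, 6, 7, 8

Derivation:
Step 1: union(5, 3) -> merged; set of 5 now {3, 5}
Step 2: union(7, 1) -> merged; set of 7 now {1, 7}
Step 3: find(4) -> no change; set of 4 is {4}
Step 4: union(0, 5) -> merged; set of 0 now {0, 3, 5}
Step 5: union(5, 6) -> merged; set of 5 now {0, 3, 5, 6}
Step 6: union(5, 6) -> already same set; set of 5 now {0, 3, 5, 6}
Step 7: union(0, 1) -> merged; set of 0 now {0, 1, 3, 5, 6, 7}
Step 8: union(3, 8) -> merged; set of 3 now {0, 1, 3, 5, 6, 7, 8}
Step 9: union(7, 6) -> already same set; set of 7 now {0, 1, 3, 5, 6, 7, 8}
Component of 1: {0, 1, 3, 5, 6, 7, 8}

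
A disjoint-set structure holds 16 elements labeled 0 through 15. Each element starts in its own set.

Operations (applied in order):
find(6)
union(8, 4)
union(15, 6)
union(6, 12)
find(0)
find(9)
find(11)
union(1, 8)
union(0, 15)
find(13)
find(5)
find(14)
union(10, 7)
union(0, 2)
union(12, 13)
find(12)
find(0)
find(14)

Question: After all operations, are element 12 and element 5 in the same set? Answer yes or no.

Answer: no

Derivation:
Step 1: find(6) -> no change; set of 6 is {6}
Step 2: union(8, 4) -> merged; set of 8 now {4, 8}
Step 3: union(15, 6) -> merged; set of 15 now {6, 15}
Step 4: union(6, 12) -> merged; set of 6 now {6, 12, 15}
Step 5: find(0) -> no change; set of 0 is {0}
Step 6: find(9) -> no change; set of 9 is {9}
Step 7: find(11) -> no change; set of 11 is {11}
Step 8: union(1, 8) -> merged; set of 1 now {1, 4, 8}
Step 9: union(0, 15) -> merged; set of 0 now {0, 6, 12, 15}
Step 10: find(13) -> no change; set of 13 is {13}
Step 11: find(5) -> no change; set of 5 is {5}
Step 12: find(14) -> no change; set of 14 is {14}
Step 13: union(10, 7) -> merged; set of 10 now {7, 10}
Step 14: union(0, 2) -> merged; set of 0 now {0, 2, 6, 12, 15}
Step 15: union(12, 13) -> merged; set of 12 now {0, 2, 6, 12, 13, 15}
Step 16: find(12) -> no change; set of 12 is {0, 2, 6, 12, 13, 15}
Step 17: find(0) -> no change; set of 0 is {0, 2, 6, 12, 13, 15}
Step 18: find(14) -> no change; set of 14 is {14}
Set of 12: {0, 2, 6, 12, 13, 15}; 5 is not a member.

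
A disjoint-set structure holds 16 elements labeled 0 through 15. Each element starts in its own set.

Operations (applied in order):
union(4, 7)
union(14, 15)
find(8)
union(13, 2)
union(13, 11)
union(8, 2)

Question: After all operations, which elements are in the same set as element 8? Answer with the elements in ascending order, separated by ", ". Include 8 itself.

Step 1: union(4, 7) -> merged; set of 4 now {4, 7}
Step 2: union(14, 15) -> merged; set of 14 now {14, 15}
Step 3: find(8) -> no change; set of 8 is {8}
Step 4: union(13, 2) -> merged; set of 13 now {2, 13}
Step 5: union(13, 11) -> merged; set of 13 now {2, 11, 13}
Step 6: union(8, 2) -> merged; set of 8 now {2, 8, 11, 13}
Component of 8: {2, 8, 11, 13}

Answer: 2, 8, 11, 13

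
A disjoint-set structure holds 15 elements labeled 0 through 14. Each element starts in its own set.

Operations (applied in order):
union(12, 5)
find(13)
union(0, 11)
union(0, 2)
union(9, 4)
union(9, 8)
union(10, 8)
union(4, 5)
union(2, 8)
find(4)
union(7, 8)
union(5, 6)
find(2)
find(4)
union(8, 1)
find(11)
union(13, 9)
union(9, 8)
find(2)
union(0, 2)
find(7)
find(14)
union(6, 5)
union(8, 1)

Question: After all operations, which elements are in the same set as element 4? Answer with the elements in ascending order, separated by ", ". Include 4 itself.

Step 1: union(12, 5) -> merged; set of 12 now {5, 12}
Step 2: find(13) -> no change; set of 13 is {13}
Step 3: union(0, 11) -> merged; set of 0 now {0, 11}
Step 4: union(0, 2) -> merged; set of 0 now {0, 2, 11}
Step 5: union(9, 4) -> merged; set of 9 now {4, 9}
Step 6: union(9, 8) -> merged; set of 9 now {4, 8, 9}
Step 7: union(10, 8) -> merged; set of 10 now {4, 8, 9, 10}
Step 8: union(4, 5) -> merged; set of 4 now {4, 5, 8, 9, 10, 12}
Step 9: union(2, 8) -> merged; set of 2 now {0, 2, 4, 5, 8, 9, 10, 11, 12}
Step 10: find(4) -> no change; set of 4 is {0, 2, 4, 5, 8, 9, 10, 11, 12}
Step 11: union(7, 8) -> merged; set of 7 now {0, 2, 4, 5, 7, 8, 9, 10, 11, 12}
Step 12: union(5, 6) -> merged; set of 5 now {0, 2, 4, 5, 6, 7, 8, 9, 10, 11, 12}
Step 13: find(2) -> no change; set of 2 is {0, 2, 4, 5, 6, 7, 8, 9, 10, 11, 12}
Step 14: find(4) -> no change; set of 4 is {0, 2, 4, 5, 6, 7, 8, 9, 10, 11, 12}
Step 15: union(8, 1) -> merged; set of 8 now {0, 1, 2, 4, 5, 6, 7, 8, 9, 10, 11, 12}
Step 16: find(11) -> no change; set of 11 is {0, 1, 2, 4, 5, 6, 7, 8, 9, 10, 11, 12}
Step 17: union(13, 9) -> merged; set of 13 now {0, 1, 2, 4, 5, 6, 7, 8, 9, 10, 11, 12, 13}
Step 18: union(9, 8) -> already same set; set of 9 now {0, 1, 2, 4, 5, 6, 7, 8, 9, 10, 11, 12, 13}
Step 19: find(2) -> no change; set of 2 is {0, 1, 2, 4, 5, 6, 7, 8, 9, 10, 11, 12, 13}
Step 20: union(0, 2) -> already same set; set of 0 now {0, 1, 2, 4, 5, 6, 7, 8, 9, 10, 11, 12, 13}
Step 21: find(7) -> no change; set of 7 is {0, 1, 2, 4, 5, 6, 7, 8, 9, 10, 11, 12, 13}
Step 22: find(14) -> no change; set of 14 is {14}
Step 23: union(6, 5) -> already same set; set of 6 now {0, 1, 2, 4, 5, 6, 7, 8, 9, 10, 11, 12, 13}
Step 24: union(8, 1) -> already same set; set of 8 now {0, 1, 2, 4, 5, 6, 7, 8, 9, 10, 11, 12, 13}
Component of 4: {0, 1, 2, 4, 5, 6, 7, 8, 9, 10, 11, 12, 13}

Answer: 0, 1, 2, 4, 5, 6, 7, 8, 9, 10, 11, 12, 13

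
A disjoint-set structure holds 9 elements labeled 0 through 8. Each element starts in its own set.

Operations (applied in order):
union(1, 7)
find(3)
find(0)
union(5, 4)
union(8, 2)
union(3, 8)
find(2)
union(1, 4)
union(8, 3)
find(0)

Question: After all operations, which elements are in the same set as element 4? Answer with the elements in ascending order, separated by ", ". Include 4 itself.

Step 1: union(1, 7) -> merged; set of 1 now {1, 7}
Step 2: find(3) -> no change; set of 3 is {3}
Step 3: find(0) -> no change; set of 0 is {0}
Step 4: union(5, 4) -> merged; set of 5 now {4, 5}
Step 5: union(8, 2) -> merged; set of 8 now {2, 8}
Step 6: union(3, 8) -> merged; set of 3 now {2, 3, 8}
Step 7: find(2) -> no change; set of 2 is {2, 3, 8}
Step 8: union(1, 4) -> merged; set of 1 now {1, 4, 5, 7}
Step 9: union(8, 3) -> already same set; set of 8 now {2, 3, 8}
Step 10: find(0) -> no change; set of 0 is {0}
Component of 4: {1, 4, 5, 7}

Answer: 1, 4, 5, 7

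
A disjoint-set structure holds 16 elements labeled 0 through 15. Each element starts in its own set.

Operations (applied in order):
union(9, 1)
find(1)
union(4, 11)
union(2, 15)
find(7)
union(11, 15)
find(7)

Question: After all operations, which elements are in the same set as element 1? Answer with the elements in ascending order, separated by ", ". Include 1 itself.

Answer: 1, 9

Derivation:
Step 1: union(9, 1) -> merged; set of 9 now {1, 9}
Step 2: find(1) -> no change; set of 1 is {1, 9}
Step 3: union(4, 11) -> merged; set of 4 now {4, 11}
Step 4: union(2, 15) -> merged; set of 2 now {2, 15}
Step 5: find(7) -> no change; set of 7 is {7}
Step 6: union(11, 15) -> merged; set of 11 now {2, 4, 11, 15}
Step 7: find(7) -> no change; set of 7 is {7}
Component of 1: {1, 9}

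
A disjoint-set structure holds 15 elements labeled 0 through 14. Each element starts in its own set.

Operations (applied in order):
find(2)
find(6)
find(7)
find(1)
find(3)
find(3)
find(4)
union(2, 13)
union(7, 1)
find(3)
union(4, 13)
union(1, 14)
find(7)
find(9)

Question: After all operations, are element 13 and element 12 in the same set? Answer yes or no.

Step 1: find(2) -> no change; set of 2 is {2}
Step 2: find(6) -> no change; set of 6 is {6}
Step 3: find(7) -> no change; set of 7 is {7}
Step 4: find(1) -> no change; set of 1 is {1}
Step 5: find(3) -> no change; set of 3 is {3}
Step 6: find(3) -> no change; set of 3 is {3}
Step 7: find(4) -> no change; set of 4 is {4}
Step 8: union(2, 13) -> merged; set of 2 now {2, 13}
Step 9: union(7, 1) -> merged; set of 7 now {1, 7}
Step 10: find(3) -> no change; set of 3 is {3}
Step 11: union(4, 13) -> merged; set of 4 now {2, 4, 13}
Step 12: union(1, 14) -> merged; set of 1 now {1, 7, 14}
Step 13: find(7) -> no change; set of 7 is {1, 7, 14}
Step 14: find(9) -> no change; set of 9 is {9}
Set of 13: {2, 4, 13}; 12 is not a member.

Answer: no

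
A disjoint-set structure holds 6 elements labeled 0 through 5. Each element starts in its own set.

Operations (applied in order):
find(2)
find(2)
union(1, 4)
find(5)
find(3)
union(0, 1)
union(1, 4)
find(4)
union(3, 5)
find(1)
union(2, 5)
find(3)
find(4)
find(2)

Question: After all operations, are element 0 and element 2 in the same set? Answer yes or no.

Step 1: find(2) -> no change; set of 2 is {2}
Step 2: find(2) -> no change; set of 2 is {2}
Step 3: union(1, 4) -> merged; set of 1 now {1, 4}
Step 4: find(5) -> no change; set of 5 is {5}
Step 5: find(3) -> no change; set of 3 is {3}
Step 6: union(0, 1) -> merged; set of 0 now {0, 1, 4}
Step 7: union(1, 4) -> already same set; set of 1 now {0, 1, 4}
Step 8: find(4) -> no change; set of 4 is {0, 1, 4}
Step 9: union(3, 5) -> merged; set of 3 now {3, 5}
Step 10: find(1) -> no change; set of 1 is {0, 1, 4}
Step 11: union(2, 5) -> merged; set of 2 now {2, 3, 5}
Step 12: find(3) -> no change; set of 3 is {2, 3, 5}
Step 13: find(4) -> no change; set of 4 is {0, 1, 4}
Step 14: find(2) -> no change; set of 2 is {2, 3, 5}
Set of 0: {0, 1, 4}; 2 is not a member.

Answer: no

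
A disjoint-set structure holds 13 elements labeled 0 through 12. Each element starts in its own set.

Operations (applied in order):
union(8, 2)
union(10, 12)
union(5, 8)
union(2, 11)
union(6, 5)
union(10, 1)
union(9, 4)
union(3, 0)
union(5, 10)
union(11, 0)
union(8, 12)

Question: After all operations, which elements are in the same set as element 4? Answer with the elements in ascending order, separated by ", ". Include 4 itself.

Answer: 4, 9

Derivation:
Step 1: union(8, 2) -> merged; set of 8 now {2, 8}
Step 2: union(10, 12) -> merged; set of 10 now {10, 12}
Step 3: union(5, 8) -> merged; set of 5 now {2, 5, 8}
Step 4: union(2, 11) -> merged; set of 2 now {2, 5, 8, 11}
Step 5: union(6, 5) -> merged; set of 6 now {2, 5, 6, 8, 11}
Step 6: union(10, 1) -> merged; set of 10 now {1, 10, 12}
Step 7: union(9, 4) -> merged; set of 9 now {4, 9}
Step 8: union(3, 0) -> merged; set of 3 now {0, 3}
Step 9: union(5, 10) -> merged; set of 5 now {1, 2, 5, 6, 8, 10, 11, 12}
Step 10: union(11, 0) -> merged; set of 11 now {0, 1, 2, 3, 5, 6, 8, 10, 11, 12}
Step 11: union(8, 12) -> already same set; set of 8 now {0, 1, 2, 3, 5, 6, 8, 10, 11, 12}
Component of 4: {4, 9}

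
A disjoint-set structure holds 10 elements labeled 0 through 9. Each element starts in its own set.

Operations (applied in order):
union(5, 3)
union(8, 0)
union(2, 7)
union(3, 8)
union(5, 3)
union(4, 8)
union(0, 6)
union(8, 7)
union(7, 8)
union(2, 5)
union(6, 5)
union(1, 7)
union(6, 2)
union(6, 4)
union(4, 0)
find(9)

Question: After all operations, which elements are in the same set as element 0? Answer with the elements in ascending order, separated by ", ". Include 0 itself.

Step 1: union(5, 3) -> merged; set of 5 now {3, 5}
Step 2: union(8, 0) -> merged; set of 8 now {0, 8}
Step 3: union(2, 7) -> merged; set of 2 now {2, 7}
Step 4: union(3, 8) -> merged; set of 3 now {0, 3, 5, 8}
Step 5: union(5, 3) -> already same set; set of 5 now {0, 3, 5, 8}
Step 6: union(4, 8) -> merged; set of 4 now {0, 3, 4, 5, 8}
Step 7: union(0, 6) -> merged; set of 0 now {0, 3, 4, 5, 6, 8}
Step 8: union(8, 7) -> merged; set of 8 now {0, 2, 3, 4, 5, 6, 7, 8}
Step 9: union(7, 8) -> already same set; set of 7 now {0, 2, 3, 4, 5, 6, 7, 8}
Step 10: union(2, 5) -> already same set; set of 2 now {0, 2, 3, 4, 5, 6, 7, 8}
Step 11: union(6, 5) -> already same set; set of 6 now {0, 2, 3, 4, 5, 6, 7, 8}
Step 12: union(1, 7) -> merged; set of 1 now {0, 1, 2, 3, 4, 5, 6, 7, 8}
Step 13: union(6, 2) -> already same set; set of 6 now {0, 1, 2, 3, 4, 5, 6, 7, 8}
Step 14: union(6, 4) -> already same set; set of 6 now {0, 1, 2, 3, 4, 5, 6, 7, 8}
Step 15: union(4, 0) -> already same set; set of 4 now {0, 1, 2, 3, 4, 5, 6, 7, 8}
Step 16: find(9) -> no change; set of 9 is {9}
Component of 0: {0, 1, 2, 3, 4, 5, 6, 7, 8}

Answer: 0, 1, 2, 3, 4, 5, 6, 7, 8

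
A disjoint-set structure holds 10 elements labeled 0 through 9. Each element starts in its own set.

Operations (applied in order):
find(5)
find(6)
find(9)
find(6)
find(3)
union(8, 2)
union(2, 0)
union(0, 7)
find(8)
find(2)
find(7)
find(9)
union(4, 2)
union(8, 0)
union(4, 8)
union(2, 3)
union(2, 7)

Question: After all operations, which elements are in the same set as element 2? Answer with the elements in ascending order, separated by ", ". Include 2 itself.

Answer: 0, 2, 3, 4, 7, 8

Derivation:
Step 1: find(5) -> no change; set of 5 is {5}
Step 2: find(6) -> no change; set of 6 is {6}
Step 3: find(9) -> no change; set of 9 is {9}
Step 4: find(6) -> no change; set of 6 is {6}
Step 5: find(3) -> no change; set of 3 is {3}
Step 6: union(8, 2) -> merged; set of 8 now {2, 8}
Step 7: union(2, 0) -> merged; set of 2 now {0, 2, 8}
Step 8: union(0, 7) -> merged; set of 0 now {0, 2, 7, 8}
Step 9: find(8) -> no change; set of 8 is {0, 2, 7, 8}
Step 10: find(2) -> no change; set of 2 is {0, 2, 7, 8}
Step 11: find(7) -> no change; set of 7 is {0, 2, 7, 8}
Step 12: find(9) -> no change; set of 9 is {9}
Step 13: union(4, 2) -> merged; set of 4 now {0, 2, 4, 7, 8}
Step 14: union(8, 0) -> already same set; set of 8 now {0, 2, 4, 7, 8}
Step 15: union(4, 8) -> already same set; set of 4 now {0, 2, 4, 7, 8}
Step 16: union(2, 3) -> merged; set of 2 now {0, 2, 3, 4, 7, 8}
Step 17: union(2, 7) -> already same set; set of 2 now {0, 2, 3, 4, 7, 8}
Component of 2: {0, 2, 3, 4, 7, 8}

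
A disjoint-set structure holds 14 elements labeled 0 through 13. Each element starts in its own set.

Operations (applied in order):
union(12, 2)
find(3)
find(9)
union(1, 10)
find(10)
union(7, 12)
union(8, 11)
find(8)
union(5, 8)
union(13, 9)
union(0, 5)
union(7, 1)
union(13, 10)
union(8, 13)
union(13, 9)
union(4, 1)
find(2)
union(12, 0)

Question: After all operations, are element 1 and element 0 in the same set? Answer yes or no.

Step 1: union(12, 2) -> merged; set of 12 now {2, 12}
Step 2: find(3) -> no change; set of 3 is {3}
Step 3: find(9) -> no change; set of 9 is {9}
Step 4: union(1, 10) -> merged; set of 1 now {1, 10}
Step 5: find(10) -> no change; set of 10 is {1, 10}
Step 6: union(7, 12) -> merged; set of 7 now {2, 7, 12}
Step 7: union(8, 11) -> merged; set of 8 now {8, 11}
Step 8: find(8) -> no change; set of 8 is {8, 11}
Step 9: union(5, 8) -> merged; set of 5 now {5, 8, 11}
Step 10: union(13, 9) -> merged; set of 13 now {9, 13}
Step 11: union(0, 5) -> merged; set of 0 now {0, 5, 8, 11}
Step 12: union(7, 1) -> merged; set of 7 now {1, 2, 7, 10, 12}
Step 13: union(13, 10) -> merged; set of 13 now {1, 2, 7, 9, 10, 12, 13}
Step 14: union(8, 13) -> merged; set of 8 now {0, 1, 2, 5, 7, 8, 9, 10, 11, 12, 13}
Step 15: union(13, 9) -> already same set; set of 13 now {0, 1, 2, 5, 7, 8, 9, 10, 11, 12, 13}
Step 16: union(4, 1) -> merged; set of 4 now {0, 1, 2, 4, 5, 7, 8, 9, 10, 11, 12, 13}
Step 17: find(2) -> no change; set of 2 is {0, 1, 2, 4, 5, 7, 8, 9, 10, 11, 12, 13}
Step 18: union(12, 0) -> already same set; set of 12 now {0, 1, 2, 4, 5, 7, 8, 9, 10, 11, 12, 13}
Set of 1: {0, 1, 2, 4, 5, 7, 8, 9, 10, 11, 12, 13}; 0 is a member.

Answer: yes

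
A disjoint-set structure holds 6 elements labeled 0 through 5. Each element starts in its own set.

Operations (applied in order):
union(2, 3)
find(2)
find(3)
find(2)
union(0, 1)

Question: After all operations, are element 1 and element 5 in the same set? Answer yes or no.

Step 1: union(2, 3) -> merged; set of 2 now {2, 3}
Step 2: find(2) -> no change; set of 2 is {2, 3}
Step 3: find(3) -> no change; set of 3 is {2, 3}
Step 4: find(2) -> no change; set of 2 is {2, 3}
Step 5: union(0, 1) -> merged; set of 0 now {0, 1}
Set of 1: {0, 1}; 5 is not a member.

Answer: no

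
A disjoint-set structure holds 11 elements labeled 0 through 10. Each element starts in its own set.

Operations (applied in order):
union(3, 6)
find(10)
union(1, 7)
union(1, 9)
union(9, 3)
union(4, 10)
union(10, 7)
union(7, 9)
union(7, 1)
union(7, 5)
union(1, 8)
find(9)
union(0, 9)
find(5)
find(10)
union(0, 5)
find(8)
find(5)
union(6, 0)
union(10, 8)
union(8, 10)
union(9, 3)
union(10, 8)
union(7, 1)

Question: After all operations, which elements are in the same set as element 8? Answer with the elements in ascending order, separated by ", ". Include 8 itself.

Step 1: union(3, 6) -> merged; set of 3 now {3, 6}
Step 2: find(10) -> no change; set of 10 is {10}
Step 3: union(1, 7) -> merged; set of 1 now {1, 7}
Step 4: union(1, 9) -> merged; set of 1 now {1, 7, 9}
Step 5: union(9, 3) -> merged; set of 9 now {1, 3, 6, 7, 9}
Step 6: union(4, 10) -> merged; set of 4 now {4, 10}
Step 7: union(10, 7) -> merged; set of 10 now {1, 3, 4, 6, 7, 9, 10}
Step 8: union(7, 9) -> already same set; set of 7 now {1, 3, 4, 6, 7, 9, 10}
Step 9: union(7, 1) -> already same set; set of 7 now {1, 3, 4, 6, 7, 9, 10}
Step 10: union(7, 5) -> merged; set of 7 now {1, 3, 4, 5, 6, 7, 9, 10}
Step 11: union(1, 8) -> merged; set of 1 now {1, 3, 4, 5, 6, 7, 8, 9, 10}
Step 12: find(9) -> no change; set of 9 is {1, 3, 4, 5, 6, 7, 8, 9, 10}
Step 13: union(0, 9) -> merged; set of 0 now {0, 1, 3, 4, 5, 6, 7, 8, 9, 10}
Step 14: find(5) -> no change; set of 5 is {0, 1, 3, 4, 5, 6, 7, 8, 9, 10}
Step 15: find(10) -> no change; set of 10 is {0, 1, 3, 4, 5, 6, 7, 8, 9, 10}
Step 16: union(0, 5) -> already same set; set of 0 now {0, 1, 3, 4, 5, 6, 7, 8, 9, 10}
Step 17: find(8) -> no change; set of 8 is {0, 1, 3, 4, 5, 6, 7, 8, 9, 10}
Step 18: find(5) -> no change; set of 5 is {0, 1, 3, 4, 5, 6, 7, 8, 9, 10}
Step 19: union(6, 0) -> already same set; set of 6 now {0, 1, 3, 4, 5, 6, 7, 8, 9, 10}
Step 20: union(10, 8) -> already same set; set of 10 now {0, 1, 3, 4, 5, 6, 7, 8, 9, 10}
Step 21: union(8, 10) -> already same set; set of 8 now {0, 1, 3, 4, 5, 6, 7, 8, 9, 10}
Step 22: union(9, 3) -> already same set; set of 9 now {0, 1, 3, 4, 5, 6, 7, 8, 9, 10}
Step 23: union(10, 8) -> already same set; set of 10 now {0, 1, 3, 4, 5, 6, 7, 8, 9, 10}
Step 24: union(7, 1) -> already same set; set of 7 now {0, 1, 3, 4, 5, 6, 7, 8, 9, 10}
Component of 8: {0, 1, 3, 4, 5, 6, 7, 8, 9, 10}

Answer: 0, 1, 3, 4, 5, 6, 7, 8, 9, 10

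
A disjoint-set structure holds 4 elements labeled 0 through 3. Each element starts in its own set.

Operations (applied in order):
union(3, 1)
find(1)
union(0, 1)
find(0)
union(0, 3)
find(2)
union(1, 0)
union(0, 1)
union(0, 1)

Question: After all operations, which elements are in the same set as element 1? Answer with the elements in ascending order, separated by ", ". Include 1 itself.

Answer: 0, 1, 3

Derivation:
Step 1: union(3, 1) -> merged; set of 3 now {1, 3}
Step 2: find(1) -> no change; set of 1 is {1, 3}
Step 3: union(0, 1) -> merged; set of 0 now {0, 1, 3}
Step 4: find(0) -> no change; set of 0 is {0, 1, 3}
Step 5: union(0, 3) -> already same set; set of 0 now {0, 1, 3}
Step 6: find(2) -> no change; set of 2 is {2}
Step 7: union(1, 0) -> already same set; set of 1 now {0, 1, 3}
Step 8: union(0, 1) -> already same set; set of 0 now {0, 1, 3}
Step 9: union(0, 1) -> already same set; set of 0 now {0, 1, 3}
Component of 1: {0, 1, 3}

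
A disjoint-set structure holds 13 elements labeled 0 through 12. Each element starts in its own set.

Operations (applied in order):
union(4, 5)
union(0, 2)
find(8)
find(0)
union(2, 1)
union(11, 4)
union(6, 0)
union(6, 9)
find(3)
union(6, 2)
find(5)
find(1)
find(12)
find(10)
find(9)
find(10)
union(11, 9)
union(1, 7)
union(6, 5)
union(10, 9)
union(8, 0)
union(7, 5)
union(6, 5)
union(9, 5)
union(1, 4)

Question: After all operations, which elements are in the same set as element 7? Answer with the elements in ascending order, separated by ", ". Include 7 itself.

Step 1: union(4, 5) -> merged; set of 4 now {4, 5}
Step 2: union(0, 2) -> merged; set of 0 now {0, 2}
Step 3: find(8) -> no change; set of 8 is {8}
Step 4: find(0) -> no change; set of 0 is {0, 2}
Step 5: union(2, 1) -> merged; set of 2 now {0, 1, 2}
Step 6: union(11, 4) -> merged; set of 11 now {4, 5, 11}
Step 7: union(6, 0) -> merged; set of 6 now {0, 1, 2, 6}
Step 8: union(6, 9) -> merged; set of 6 now {0, 1, 2, 6, 9}
Step 9: find(3) -> no change; set of 3 is {3}
Step 10: union(6, 2) -> already same set; set of 6 now {0, 1, 2, 6, 9}
Step 11: find(5) -> no change; set of 5 is {4, 5, 11}
Step 12: find(1) -> no change; set of 1 is {0, 1, 2, 6, 9}
Step 13: find(12) -> no change; set of 12 is {12}
Step 14: find(10) -> no change; set of 10 is {10}
Step 15: find(9) -> no change; set of 9 is {0, 1, 2, 6, 9}
Step 16: find(10) -> no change; set of 10 is {10}
Step 17: union(11, 9) -> merged; set of 11 now {0, 1, 2, 4, 5, 6, 9, 11}
Step 18: union(1, 7) -> merged; set of 1 now {0, 1, 2, 4, 5, 6, 7, 9, 11}
Step 19: union(6, 5) -> already same set; set of 6 now {0, 1, 2, 4, 5, 6, 7, 9, 11}
Step 20: union(10, 9) -> merged; set of 10 now {0, 1, 2, 4, 5, 6, 7, 9, 10, 11}
Step 21: union(8, 0) -> merged; set of 8 now {0, 1, 2, 4, 5, 6, 7, 8, 9, 10, 11}
Step 22: union(7, 5) -> already same set; set of 7 now {0, 1, 2, 4, 5, 6, 7, 8, 9, 10, 11}
Step 23: union(6, 5) -> already same set; set of 6 now {0, 1, 2, 4, 5, 6, 7, 8, 9, 10, 11}
Step 24: union(9, 5) -> already same set; set of 9 now {0, 1, 2, 4, 5, 6, 7, 8, 9, 10, 11}
Step 25: union(1, 4) -> already same set; set of 1 now {0, 1, 2, 4, 5, 6, 7, 8, 9, 10, 11}
Component of 7: {0, 1, 2, 4, 5, 6, 7, 8, 9, 10, 11}

Answer: 0, 1, 2, 4, 5, 6, 7, 8, 9, 10, 11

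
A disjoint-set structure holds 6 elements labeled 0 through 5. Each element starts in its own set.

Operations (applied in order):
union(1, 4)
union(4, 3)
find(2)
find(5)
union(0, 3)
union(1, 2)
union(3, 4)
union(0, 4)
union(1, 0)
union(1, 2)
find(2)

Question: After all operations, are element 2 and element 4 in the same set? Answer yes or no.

Answer: yes

Derivation:
Step 1: union(1, 4) -> merged; set of 1 now {1, 4}
Step 2: union(4, 3) -> merged; set of 4 now {1, 3, 4}
Step 3: find(2) -> no change; set of 2 is {2}
Step 4: find(5) -> no change; set of 5 is {5}
Step 5: union(0, 3) -> merged; set of 0 now {0, 1, 3, 4}
Step 6: union(1, 2) -> merged; set of 1 now {0, 1, 2, 3, 4}
Step 7: union(3, 4) -> already same set; set of 3 now {0, 1, 2, 3, 4}
Step 8: union(0, 4) -> already same set; set of 0 now {0, 1, 2, 3, 4}
Step 9: union(1, 0) -> already same set; set of 1 now {0, 1, 2, 3, 4}
Step 10: union(1, 2) -> already same set; set of 1 now {0, 1, 2, 3, 4}
Step 11: find(2) -> no change; set of 2 is {0, 1, 2, 3, 4}
Set of 2: {0, 1, 2, 3, 4}; 4 is a member.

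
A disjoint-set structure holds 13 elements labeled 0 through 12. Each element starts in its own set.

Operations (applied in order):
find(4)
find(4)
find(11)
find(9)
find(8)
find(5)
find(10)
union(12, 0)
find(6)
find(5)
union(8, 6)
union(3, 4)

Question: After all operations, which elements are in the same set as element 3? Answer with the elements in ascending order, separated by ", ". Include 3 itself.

Answer: 3, 4

Derivation:
Step 1: find(4) -> no change; set of 4 is {4}
Step 2: find(4) -> no change; set of 4 is {4}
Step 3: find(11) -> no change; set of 11 is {11}
Step 4: find(9) -> no change; set of 9 is {9}
Step 5: find(8) -> no change; set of 8 is {8}
Step 6: find(5) -> no change; set of 5 is {5}
Step 7: find(10) -> no change; set of 10 is {10}
Step 8: union(12, 0) -> merged; set of 12 now {0, 12}
Step 9: find(6) -> no change; set of 6 is {6}
Step 10: find(5) -> no change; set of 5 is {5}
Step 11: union(8, 6) -> merged; set of 8 now {6, 8}
Step 12: union(3, 4) -> merged; set of 3 now {3, 4}
Component of 3: {3, 4}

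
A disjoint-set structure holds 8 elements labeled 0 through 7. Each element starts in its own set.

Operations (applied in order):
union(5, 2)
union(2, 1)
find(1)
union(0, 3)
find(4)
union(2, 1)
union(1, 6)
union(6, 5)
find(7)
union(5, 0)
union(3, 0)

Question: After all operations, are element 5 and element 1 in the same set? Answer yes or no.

Answer: yes

Derivation:
Step 1: union(5, 2) -> merged; set of 5 now {2, 5}
Step 2: union(2, 1) -> merged; set of 2 now {1, 2, 5}
Step 3: find(1) -> no change; set of 1 is {1, 2, 5}
Step 4: union(0, 3) -> merged; set of 0 now {0, 3}
Step 5: find(4) -> no change; set of 4 is {4}
Step 6: union(2, 1) -> already same set; set of 2 now {1, 2, 5}
Step 7: union(1, 6) -> merged; set of 1 now {1, 2, 5, 6}
Step 8: union(6, 5) -> already same set; set of 6 now {1, 2, 5, 6}
Step 9: find(7) -> no change; set of 7 is {7}
Step 10: union(5, 0) -> merged; set of 5 now {0, 1, 2, 3, 5, 6}
Step 11: union(3, 0) -> already same set; set of 3 now {0, 1, 2, 3, 5, 6}
Set of 5: {0, 1, 2, 3, 5, 6}; 1 is a member.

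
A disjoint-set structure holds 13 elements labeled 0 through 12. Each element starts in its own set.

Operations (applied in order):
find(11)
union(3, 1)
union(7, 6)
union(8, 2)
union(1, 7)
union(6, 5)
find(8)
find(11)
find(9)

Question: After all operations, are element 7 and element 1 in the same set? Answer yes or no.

Step 1: find(11) -> no change; set of 11 is {11}
Step 2: union(3, 1) -> merged; set of 3 now {1, 3}
Step 3: union(7, 6) -> merged; set of 7 now {6, 7}
Step 4: union(8, 2) -> merged; set of 8 now {2, 8}
Step 5: union(1, 7) -> merged; set of 1 now {1, 3, 6, 7}
Step 6: union(6, 5) -> merged; set of 6 now {1, 3, 5, 6, 7}
Step 7: find(8) -> no change; set of 8 is {2, 8}
Step 8: find(11) -> no change; set of 11 is {11}
Step 9: find(9) -> no change; set of 9 is {9}
Set of 7: {1, 3, 5, 6, 7}; 1 is a member.

Answer: yes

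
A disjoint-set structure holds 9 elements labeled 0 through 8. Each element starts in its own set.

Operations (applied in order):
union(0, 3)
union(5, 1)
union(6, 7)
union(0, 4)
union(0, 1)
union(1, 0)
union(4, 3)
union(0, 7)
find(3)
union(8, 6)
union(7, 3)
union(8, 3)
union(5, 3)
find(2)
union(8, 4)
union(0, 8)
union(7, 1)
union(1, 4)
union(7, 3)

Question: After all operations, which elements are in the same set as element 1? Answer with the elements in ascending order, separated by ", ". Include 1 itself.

Step 1: union(0, 3) -> merged; set of 0 now {0, 3}
Step 2: union(5, 1) -> merged; set of 5 now {1, 5}
Step 3: union(6, 7) -> merged; set of 6 now {6, 7}
Step 4: union(0, 4) -> merged; set of 0 now {0, 3, 4}
Step 5: union(0, 1) -> merged; set of 0 now {0, 1, 3, 4, 5}
Step 6: union(1, 0) -> already same set; set of 1 now {0, 1, 3, 4, 5}
Step 7: union(4, 3) -> already same set; set of 4 now {0, 1, 3, 4, 5}
Step 8: union(0, 7) -> merged; set of 0 now {0, 1, 3, 4, 5, 6, 7}
Step 9: find(3) -> no change; set of 3 is {0, 1, 3, 4, 5, 6, 7}
Step 10: union(8, 6) -> merged; set of 8 now {0, 1, 3, 4, 5, 6, 7, 8}
Step 11: union(7, 3) -> already same set; set of 7 now {0, 1, 3, 4, 5, 6, 7, 8}
Step 12: union(8, 3) -> already same set; set of 8 now {0, 1, 3, 4, 5, 6, 7, 8}
Step 13: union(5, 3) -> already same set; set of 5 now {0, 1, 3, 4, 5, 6, 7, 8}
Step 14: find(2) -> no change; set of 2 is {2}
Step 15: union(8, 4) -> already same set; set of 8 now {0, 1, 3, 4, 5, 6, 7, 8}
Step 16: union(0, 8) -> already same set; set of 0 now {0, 1, 3, 4, 5, 6, 7, 8}
Step 17: union(7, 1) -> already same set; set of 7 now {0, 1, 3, 4, 5, 6, 7, 8}
Step 18: union(1, 4) -> already same set; set of 1 now {0, 1, 3, 4, 5, 6, 7, 8}
Step 19: union(7, 3) -> already same set; set of 7 now {0, 1, 3, 4, 5, 6, 7, 8}
Component of 1: {0, 1, 3, 4, 5, 6, 7, 8}

Answer: 0, 1, 3, 4, 5, 6, 7, 8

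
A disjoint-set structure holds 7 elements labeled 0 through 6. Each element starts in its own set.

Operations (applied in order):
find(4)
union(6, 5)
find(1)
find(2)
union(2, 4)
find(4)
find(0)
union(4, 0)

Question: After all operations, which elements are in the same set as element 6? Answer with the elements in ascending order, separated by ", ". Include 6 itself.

Step 1: find(4) -> no change; set of 4 is {4}
Step 2: union(6, 5) -> merged; set of 6 now {5, 6}
Step 3: find(1) -> no change; set of 1 is {1}
Step 4: find(2) -> no change; set of 2 is {2}
Step 5: union(2, 4) -> merged; set of 2 now {2, 4}
Step 6: find(4) -> no change; set of 4 is {2, 4}
Step 7: find(0) -> no change; set of 0 is {0}
Step 8: union(4, 0) -> merged; set of 4 now {0, 2, 4}
Component of 6: {5, 6}

Answer: 5, 6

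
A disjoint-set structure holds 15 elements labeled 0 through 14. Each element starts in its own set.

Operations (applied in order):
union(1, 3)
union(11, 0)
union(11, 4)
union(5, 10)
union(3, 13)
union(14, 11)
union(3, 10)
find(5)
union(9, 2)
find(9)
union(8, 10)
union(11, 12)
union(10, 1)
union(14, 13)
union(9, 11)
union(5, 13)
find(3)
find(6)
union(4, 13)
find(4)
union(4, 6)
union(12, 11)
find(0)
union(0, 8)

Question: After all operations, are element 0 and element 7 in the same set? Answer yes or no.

Step 1: union(1, 3) -> merged; set of 1 now {1, 3}
Step 2: union(11, 0) -> merged; set of 11 now {0, 11}
Step 3: union(11, 4) -> merged; set of 11 now {0, 4, 11}
Step 4: union(5, 10) -> merged; set of 5 now {5, 10}
Step 5: union(3, 13) -> merged; set of 3 now {1, 3, 13}
Step 6: union(14, 11) -> merged; set of 14 now {0, 4, 11, 14}
Step 7: union(3, 10) -> merged; set of 3 now {1, 3, 5, 10, 13}
Step 8: find(5) -> no change; set of 5 is {1, 3, 5, 10, 13}
Step 9: union(9, 2) -> merged; set of 9 now {2, 9}
Step 10: find(9) -> no change; set of 9 is {2, 9}
Step 11: union(8, 10) -> merged; set of 8 now {1, 3, 5, 8, 10, 13}
Step 12: union(11, 12) -> merged; set of 11 now {0, 4, 11, 12, 14}
Step 13: union(10, 1) -> already same set; set of 10 now {1, 3, 5, 8, 10, 13}
Step 14: union(14, 13) -> merged; set of 14 now {0, 1, 3, 4, 5, 8, 10, 11, 12, 13, 14}
Step 15: union(9, 11) -> merged; set of 9 now {0, 1, 2, 3, 4, 5, 8, 9, 10, 11, 12, 13, 14}
Step 16: union(5, 13) -> already same set; set of 5 now {0, 1, 2, 3, 4, 5, 8, 9, 10, 11, 12, 13, 14}
Step 17: find(3) -> no change; set of 3 is {0, 1, 2, 3, 4, 5, 8, 9, 10, 11, 12, 13, 14}
Step 18: find(6) -> no change; set of 6 is {6}
Step 19: union(4, 13) -> already same set; set of 4 now {0, 1, 2, 3, 4, 5, 8, 9, 10, 11, 12, 13, 14}
Step 20: find(4) -> no change; set of 4 is {0, 1, 2, 3, 4, 5, 8, 9, 10, 11, 12, 13, 14}
Step 21: union(4, 6) -> merged; set of 4 now {0, 1, 2, 3, 4, 5, 6, 8, 9, 10, 11, 12, 13, 14}
Step 22: union(12, 11) -> already same set; set of 12 now {0, 1, 2, 3, 4, 5, 6, 8, 9, 10, 11, 12, 13, 14}
Step 23: find(0) -> no change; set of 0 is {0, 1, 2, 3, 4, 5, 6, 8, 9, 10, 11, 12, 13, 14}
Step 24: union(0, 8) -> already same set; set of 0 now {0, 1, 2, 3, 4, 5, 6, 8, 9, 10, 11, 12, 13, 14}
Set of 0: {0, 1, 2, 3, 4, 5, 6, 8, 9, 10, 11, 12, 13, 14}; 7 is not a member.

Answer: no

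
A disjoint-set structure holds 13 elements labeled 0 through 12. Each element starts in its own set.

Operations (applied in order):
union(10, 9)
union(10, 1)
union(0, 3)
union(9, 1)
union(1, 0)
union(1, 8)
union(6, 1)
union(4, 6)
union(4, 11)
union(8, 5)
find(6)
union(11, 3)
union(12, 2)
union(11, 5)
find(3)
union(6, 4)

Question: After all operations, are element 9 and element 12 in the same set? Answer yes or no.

Step 1: union(10, 9) -> merged; set of 10 now {9, 10}
Step 2: union(10, 1) -> merged; set of 10 now {1, 9, 10}
Step 3: union(0, 3) -> merged; set of 0 now {0, 3}
Step 4: union(9, 1) -> already same set; set of 9 now {1, 9, 10}
Step 5: union(1, 0) -> merged; set of 1 now {0, 1, 3, 9, 10}
Step 6: union(1, 8) -> merged; set of 1 now {0, 1, 3, 8, 9, 10}
Step 7: union(6, 1) -> merged; set of 6 now {0, 1, 3, 6, 8, 9, 10}
Step 8: union(4, 6) -> merged; set of 4 now {0, 1, 3, 4, 6, 8, 9, 10}
Step 9: union(4, 11) -> merged; set of 4 now {0, 1, 3, 4, 6, 8, 9, 10, 11}
Step 10: union(8, 5) -> merged; set of 8 now {0, 1, 3, 4, 5, 6, 8, 9, 10, 11}
Step 11: find(6) -> no change; set of 6 is {0, 1, 3, 4, 5, 6, 8, 9, 10, 11}
Step 12: union(11, 3) -> already same set; set of 11 now {0, 1, 3, 4, 5, 6, 8, 9, 10, 11}
Step 13: union(12, 2) -> merged; set of 12 now {2, 12}
Step 14: union(11, 5) -> already same set; set of 11 now {0, 1, 3, 4, 5, 6, 8, 9, 10, 11}
Step 15: find(3) -> no change; set of 3 is {0, 1, 3, 4, 5, 6, 8, 9, 10, 11}
Step 16: union(6, 4) -> already same set; set of 6 now {0, 1, 3, 4, 5, 6, 8, 9, 10, 11}
Set of 9: {0, 1, 3, 4, 5, 6, 8, 9, 10, 11}; 12 is not a member.

Answer: no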